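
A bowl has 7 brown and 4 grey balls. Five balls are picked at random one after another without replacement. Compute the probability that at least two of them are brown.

65/66

Sum the hypergeometric tail for j = 2,…,5 brown balls.
Favorable = C(7,2)·C(4,3) + C(7,3)·C(4,2) + C(7,4)·C(4,1) + C(7,5)·C(4,0) = 455; total = C(11,5) = 462.
P = 455/462 = 65/66 ≈ 0.9848.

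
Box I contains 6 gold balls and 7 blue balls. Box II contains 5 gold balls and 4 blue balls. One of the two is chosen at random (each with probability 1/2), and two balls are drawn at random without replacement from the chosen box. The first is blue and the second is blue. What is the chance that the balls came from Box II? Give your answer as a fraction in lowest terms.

P(E | Box I) = 7/26; P(E | Box II) = 1/6.
P(E) = 1/2·7/26 + 1/2·1/6 = 17/78.
By Bayes' rule, P(Box II | E) = 1/12 / 17/78 = 13/34 ≈ 0.3824.

13/34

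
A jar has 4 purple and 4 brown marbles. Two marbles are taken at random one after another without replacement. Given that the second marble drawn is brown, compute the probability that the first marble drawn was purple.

4/7

P(first=purple and the second marble drawn is brown) = (4/8)·(4/7) = 2/7.
P(the second marble drawn is brown) = Σ over first color = 2/7 + 3/14 = 1/2.
By Bayes, P(first=purple | the second marble drawn is brown) = 2/7 / 1/2 = 4/7 ≈ 0.5714.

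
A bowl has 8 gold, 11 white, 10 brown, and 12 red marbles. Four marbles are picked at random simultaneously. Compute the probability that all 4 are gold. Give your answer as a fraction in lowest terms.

7/10127

Unordered draws without replacement: count favorable combinations over C(41,4).
Favorable = C(8,4) · C(11,0) · C(10,0) · C(12,0) = 70; total = C(41,4) = 101270.
P = 70/101270 = 7/10127 ≈ 0.0007.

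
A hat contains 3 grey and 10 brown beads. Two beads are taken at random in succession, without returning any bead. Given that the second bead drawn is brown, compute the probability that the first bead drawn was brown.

3/4

P(first=brown and the second bead drawn is brown) = (10/13)·(9/12) = 15/26.
P(the second bead drawn is brown) = Σ over first color = 5/26 + 15/26 = 10/13.
By Bayes, P(first=brown | the second bead drawn is brown) = 15/26 / 10/13 = 3/4 ≈ 0.7500.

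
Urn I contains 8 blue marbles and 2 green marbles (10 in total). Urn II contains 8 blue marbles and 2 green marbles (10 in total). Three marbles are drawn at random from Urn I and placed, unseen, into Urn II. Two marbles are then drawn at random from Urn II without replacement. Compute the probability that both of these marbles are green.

17/585

Condition on how many of the transferred marbles are green (from Urn I: 2 green of 10; then Urn II has 13 total).
  0 green: C(2,0)C(8,3)/C(10,3) = 7/15; then P = C(2,2)/C(13,2) = 1/78
  1 green: C(2,1)C(8,2)/C(10,3) = 7/15; then P = C(3,2)/C(13,2) = 1/26
  2 green: C(2,2)C(8,1)/C(10,3) = 1/15; then P = C(4,2)/C(13,2) = 1/13
P(both green) = 17/585 ≈ 0.0291.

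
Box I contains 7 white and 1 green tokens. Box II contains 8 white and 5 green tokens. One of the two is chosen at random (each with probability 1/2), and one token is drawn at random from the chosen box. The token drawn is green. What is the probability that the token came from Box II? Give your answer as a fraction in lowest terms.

P(green | Box I) = 1/8; P(green | Box II) = 5/13.
P(green) = 1/2·1/8 + 1/2·5/13 = 53/208.
By Bayes' rule, P(Box II | green) = 5/26 / 53/208 = 40/53 ≈ 0.7547.

40/53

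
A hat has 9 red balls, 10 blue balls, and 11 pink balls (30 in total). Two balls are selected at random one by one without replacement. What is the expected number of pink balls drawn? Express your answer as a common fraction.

By linearity of expectation, E[X] = Σ P(draw i is pink); by symmetry each draw (even without replacement) has P(pink) = 11/30.
E[X] = 2 · 11/30 = 11/15 ≈ 0.7333.

11/15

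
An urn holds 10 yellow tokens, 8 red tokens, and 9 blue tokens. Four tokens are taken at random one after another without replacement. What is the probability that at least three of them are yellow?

Sum the hypergeometric tail for j = 3,…,4 yellow tokens.
Favorable = C(10,3)·C(17,1) + C(10,4)·C(17,0) = 2250; total = C(27,4) = 17550.
P = 2250/17550 = 5/39 ≈ 0.1282.

5/39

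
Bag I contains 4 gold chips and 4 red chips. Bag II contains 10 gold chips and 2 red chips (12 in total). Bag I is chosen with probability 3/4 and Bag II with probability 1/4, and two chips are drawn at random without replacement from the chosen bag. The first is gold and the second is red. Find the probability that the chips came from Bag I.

198/233

P(E | Bag I) = 2/7; P(E | Bag II) = 5/33.
P(E) = 3/4·2/7 + 1/4·5/33 = 233/924.
By Bayes' rule, P(Bag I | E) = 3/14 / 233/924 = 198/233 ≈ 0.8498.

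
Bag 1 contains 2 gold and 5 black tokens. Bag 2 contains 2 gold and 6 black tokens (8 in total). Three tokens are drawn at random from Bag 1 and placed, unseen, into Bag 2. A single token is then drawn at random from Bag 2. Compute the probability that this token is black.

Condition on how many of the transferred tokens are black (from Bag 1: 5 black of 7; then Bag 2 has 11 total).
  1 black: C(5,1)C(2,2)/C(7,3) = 1/7; then P = 7/11
  2 black: C(5,2)C(2,1)/C(7,3) = 4/7; then P = 8/11
  3 black: C(5,3)C(2,0)/C(7,3) = 2/7; then P = 9/11
P(black from Bag 2) = 57/77 ≈ 0.7403.

57/77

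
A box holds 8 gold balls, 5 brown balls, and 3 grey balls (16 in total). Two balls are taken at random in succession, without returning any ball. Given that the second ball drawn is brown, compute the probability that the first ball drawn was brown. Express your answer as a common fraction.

4/15

P(first=brown and the second ball drawn is brown) = (5/16)·(4/15) = 1/12.
P(the second ball drawn is brown) = Σ over first color = 1/6 + 1/12 + 1/16 = 5/16.
By Bayes, P(first=brown | the second ball drawn is brown) = 1/12 / 5/16 = 4/15 ≈ 0.2667.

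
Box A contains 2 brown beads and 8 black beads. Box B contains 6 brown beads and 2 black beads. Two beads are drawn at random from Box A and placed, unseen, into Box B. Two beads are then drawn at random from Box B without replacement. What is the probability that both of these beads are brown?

784/2025

Condition on how many of the transferred beads are brown (from Box A: 2 brown of 10; then Box B has 10 total).
  0 brown: C(2,0)C(8,2)/C(10,2) = 28/45; then P = C(6,2)/C(10,2) = 1/3
  1 brown: C(2,1)C(8,1)/C(10,2) = 16/45; then P = C(7,2)/C(10,2) = 7/15
  2 brown: C(2,2)C(8,0)/C(10,2) = 1/45; then P = C(8,2)/C(10,2) = 28/45
P(both brown) = 784/2025 ≈ 0.3872.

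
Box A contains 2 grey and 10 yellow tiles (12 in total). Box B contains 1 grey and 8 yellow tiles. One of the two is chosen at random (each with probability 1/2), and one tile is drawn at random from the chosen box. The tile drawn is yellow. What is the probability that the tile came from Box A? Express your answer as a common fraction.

15/31

P(yellow | Box A) = 5/6; P(yellow | Box B) = 8/9.
P(yellow) = 1/2·5/6 + 1/2·8/9 = 31/36.
By Bayes' rule, P(Box A | yellow) = 5/12 / 31/36 = 15/31 ≈ 0.4839.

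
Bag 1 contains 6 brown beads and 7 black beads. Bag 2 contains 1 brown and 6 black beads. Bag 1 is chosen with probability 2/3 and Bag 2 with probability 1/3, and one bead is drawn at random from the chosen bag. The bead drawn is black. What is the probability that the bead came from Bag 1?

49/88

P(black | Bag 1) = 7/13; P(black | Bag 2) = 6/7.
P(black) = 2/3·7/13 + 1/3·6/7 = 176/273.
By Bayes' rule, P(Bag 1 | black) = 14/39 / 176/273 = 49/88 ≈ 0.5568.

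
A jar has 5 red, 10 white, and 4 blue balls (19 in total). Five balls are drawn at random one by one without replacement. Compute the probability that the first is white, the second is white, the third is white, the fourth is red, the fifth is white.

35/1938

Multiply the conditional probability of each draw in order, without replacement, so each draw removes one from its color and from the total.
P = (10/19) · (9/18) · (8/17) · (5/16) · (7/15) = 35/1938 ≈ 0.0181.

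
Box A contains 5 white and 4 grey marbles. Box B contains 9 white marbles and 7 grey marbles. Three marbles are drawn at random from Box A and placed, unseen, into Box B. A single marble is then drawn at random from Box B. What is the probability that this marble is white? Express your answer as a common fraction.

32/57

Condition on how many of the transferred marbles are white (from Box A: 5 white of 9; then Box B has 19 total).
  0 white: C(5,0)C(4,3)/C(9,3) = 1/21; then P = 9/19
  1 white: C(5,1)C(4,2)/C(9,3) = 5/14; then P = 10/19
  2 white: C(5,2)C(4,1)/C(9,3) = 10/21; then P = 11/19
  3 white: C(5,3)C(4,0)/C(9,3) = 5/42; then P = 12/19
P(white from Box B) = 32/57 ≈ 0.5614.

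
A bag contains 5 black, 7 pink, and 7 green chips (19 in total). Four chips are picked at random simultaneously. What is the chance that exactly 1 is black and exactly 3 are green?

Unordered draws without replacement: count favorable combinations over C(19,4).
Favorable = C(5,1) · C(7,0) · C(7,3) = 175; total = C(19,4) = 3876.
P = 175/3876 = 175/3876 ≈ 0.0451.

175/3876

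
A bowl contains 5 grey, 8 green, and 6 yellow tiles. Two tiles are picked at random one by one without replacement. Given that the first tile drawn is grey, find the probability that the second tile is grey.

After removing 1 grey, the bowl has 4 grey out of 18 remaining.
P(second is grey | given) = 4/18 = 2/9 ≈ 0.2222.

2/9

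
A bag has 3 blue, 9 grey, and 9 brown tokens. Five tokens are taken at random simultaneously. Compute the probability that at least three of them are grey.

6/17

Sum the hypergeometric tail for j = 3,…,5 grey tokens.
Favorable = C(9,3)·C(12,2) + C(9,4)·C(12,1) + C(9,5)·C(12,0) = 7182; total = C(21,5) = 20349.
P = 7182/20349 = 6/17 ≈ 0.3529.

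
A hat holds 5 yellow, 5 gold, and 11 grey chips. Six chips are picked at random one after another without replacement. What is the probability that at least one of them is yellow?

Use the complement: P(at least one yellow) = 1 − P(no yellow).
P(none) = C(16,6)/C(21,6) = 8008/54264.
So P = 1 − 8008/54264 = 826/969 ≈ 0.8524.

826/969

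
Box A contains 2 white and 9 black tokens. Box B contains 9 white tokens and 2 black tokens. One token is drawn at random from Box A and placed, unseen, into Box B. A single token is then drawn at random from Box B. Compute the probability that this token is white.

Condition on how many of the transferred tokens are white (from Box A: 2 white of 11; then Box B has 12 total).
  0 white: C(2,0)C(9,1)/C(11,1) = 9/11; then P = 9/12
  1 white: C(2,1)C(9,0)/C(11,1) = 2/11; then P = 10/12
P(white from Box B) = 101/132 ≈ 0.7652.

101/132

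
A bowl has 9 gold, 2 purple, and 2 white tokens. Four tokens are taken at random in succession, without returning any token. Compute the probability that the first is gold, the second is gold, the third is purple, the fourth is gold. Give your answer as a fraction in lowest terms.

42/715

Multiply the conditional probability of each draw in order, without replacement, so each draw removes one from its color and from the total.
P = (9/13) · (8/12) · (2/11) · (7/10) = 42/715 ≈ 0.0587.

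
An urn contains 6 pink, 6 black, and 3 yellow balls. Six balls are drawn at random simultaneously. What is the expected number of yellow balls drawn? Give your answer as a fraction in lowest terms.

6/5

By linearity of expectation, E[X] = Σ P(draw i is yellow); by symmetry each draw (even without replacement) has P(yellow) = 3/15.
E[X] = 6 · 3/15 = 6/5 ≈ 1.2000.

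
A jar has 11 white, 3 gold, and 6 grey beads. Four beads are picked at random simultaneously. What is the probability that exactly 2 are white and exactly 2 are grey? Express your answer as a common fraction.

55/323

Unordered draws without replacement: count favorable combinations over C(20,4).
Favorable = C(11,2) · C(3,0) · C(6,2) = 825; total = C(20,4) = 4845.
P = 825/4845 = 55/323 ≈ 0.1703.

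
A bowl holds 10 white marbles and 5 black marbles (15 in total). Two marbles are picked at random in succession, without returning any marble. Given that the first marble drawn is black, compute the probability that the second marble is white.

5/7

After removing 1 black, the bowl has 10 white out of 14 remaining.
P(second is white | given) = 10/14 = 5/7 ≈ 0.7143.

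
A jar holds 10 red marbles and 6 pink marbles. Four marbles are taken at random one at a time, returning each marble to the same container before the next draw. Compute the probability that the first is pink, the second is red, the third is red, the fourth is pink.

Multiply the conditional probability of each draw in order, with replacement (the composition resets each draw).
P = (6/16) · (10/16) · (10/16) · (6/16) = 225/4096 ≈ 0.0549.

225/4096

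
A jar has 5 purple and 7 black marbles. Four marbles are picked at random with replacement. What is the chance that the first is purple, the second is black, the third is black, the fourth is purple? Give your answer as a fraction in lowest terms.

1225/20736

Multiply the conditional probability of each draw in order, with replacement (the composition resets each draw).
P = (5/12) · (7/12) · (7/12) · (5/12) = 1225/20736 ≈ 0.0591.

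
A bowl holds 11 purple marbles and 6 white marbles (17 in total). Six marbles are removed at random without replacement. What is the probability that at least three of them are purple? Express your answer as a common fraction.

Sum the hypergeometric tail for j = 3,…,6 purple marbles.
Favorable = C(11,3)·C(6,3) + C(11,4)·C(6,2) + C(11,5)·C(6,1) + C(11,6)·C(6,0) = 11484; total = C(17,6) = 12376.
P = 11484/12376 = 2871/3094 ≈ 0.9279.

2871/3094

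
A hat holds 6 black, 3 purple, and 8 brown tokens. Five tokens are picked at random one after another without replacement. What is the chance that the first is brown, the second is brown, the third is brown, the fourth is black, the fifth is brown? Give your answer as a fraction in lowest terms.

3/221

Multiply the conditional probability of each draw in order, without replacement, so each draw removes one from its color and from the total.
P = (8/17) · (7/16) · (6/15) · (6/14) · (5/13) = 3/221 ≈ 0.0136.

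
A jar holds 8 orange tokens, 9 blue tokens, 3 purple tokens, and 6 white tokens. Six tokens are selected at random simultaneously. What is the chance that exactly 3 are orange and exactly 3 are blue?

Unordered draws without replacement: count favorable combinations over C(26,6).
Favorable = C(8,3) · C(9,3) · C(3,0) · C(6,0) = 4704; total = C(26,6) = 230230.
P = 4704/230230 = 336/16445 ≈ 0.0204.

336/16445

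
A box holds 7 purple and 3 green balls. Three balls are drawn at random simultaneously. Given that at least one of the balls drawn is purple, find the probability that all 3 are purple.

P(all 3 purple) = C(7,3)/C(10,3) = 7/24; P(at least one purple) = 1 − C(3,3)/C(10,3) = 119/120.
Since 'all 3 purple' ⊆ 'at least one purple', P(all 3 | at least one) = 7/24 / 119/120 = 5/17 ≈ 0.2941.

5/17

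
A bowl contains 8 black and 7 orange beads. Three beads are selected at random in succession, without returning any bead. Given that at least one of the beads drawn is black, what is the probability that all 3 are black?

2/15

P(all 3 black) = C(8,3)/C(15,3) = 8/65; P(at least one black) = 1 − C(7,3)/C(15,3) = 12/13.
Since 'all 3 black' ⊆ 'at least one black', P(all 3 | at least one) = 8/65 / 12/13 = 2/15 ≈ 0.1333.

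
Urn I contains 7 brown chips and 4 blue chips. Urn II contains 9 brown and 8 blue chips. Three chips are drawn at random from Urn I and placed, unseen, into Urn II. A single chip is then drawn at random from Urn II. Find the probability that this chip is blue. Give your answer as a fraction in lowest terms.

5/11

Condition on how many of the transferred chips are blue (from Urn I: 4 blue of 11; then Urn II has 20 total).
  0 blue: C(4,0)C(7,3)/C(11,3) = 7/33; then P = 8/20
  1 blue: C(4,1)C(7,2)/C(11,3) = 28/55; then P = 9/20
  2 blue: C(4,2)C(7,1)/C(11,3) = 14/55; then P = 10/20
  3 blue: C(4,3)C(7,0)/C(11,3) = 4/165; then P = 11/20
P(blue from Urn II) = 5/11 ≈ 0.4545.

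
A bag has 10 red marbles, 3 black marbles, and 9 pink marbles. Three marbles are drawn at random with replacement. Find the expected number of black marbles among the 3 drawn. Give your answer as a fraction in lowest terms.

9/22

By linearity of expectation, E[X] = Σ P(draw i is black); each independent draw has P(black) = 3/22.
E[X] = 3 · 3/22 = 9/22 ≈ 0.4091.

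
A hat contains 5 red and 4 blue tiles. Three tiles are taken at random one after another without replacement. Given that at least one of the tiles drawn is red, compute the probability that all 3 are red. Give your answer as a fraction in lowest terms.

1/8

P(all 3 red) = C(5,3)/C(9,3) = 5/42; P(at least one red) = 1 − C(4,3)/C(9,3) = 20/21.
Since 'all 3 red' ⊆ 'at least one red', P(all 3 | at least one) = 5/42 / 20/21 = 1/8 ≈ 0.1250.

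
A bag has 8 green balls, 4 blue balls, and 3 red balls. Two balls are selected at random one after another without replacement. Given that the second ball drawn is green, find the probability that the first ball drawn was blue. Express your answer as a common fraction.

2/7

P(first=blue and the second ball drawn is green) = (4/15)·(8/14) = 16/105.
P(the second ball drawn is green) = Σ over first color = 4/15 + 16/105 + 4/35 = 8/15.
By Bayes, P(first=blue | the second ball drawn is green) = 16/105 / 8/15 = 2/7 ≈ 0.2857.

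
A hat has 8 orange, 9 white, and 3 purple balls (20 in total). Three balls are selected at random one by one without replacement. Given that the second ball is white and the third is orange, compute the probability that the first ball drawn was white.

P(first=white and the second ball is white and the third is orange) = (9/20)·(8/19)·(8/18) = 8/95.
P(E) = Σ over first color = 7/95 + 8/95 + 3/95 = 18/95.
By Bayes, P(first=white | E) = 8/95 / 18/95 = 4/9 ≈ 0.4444.

4/9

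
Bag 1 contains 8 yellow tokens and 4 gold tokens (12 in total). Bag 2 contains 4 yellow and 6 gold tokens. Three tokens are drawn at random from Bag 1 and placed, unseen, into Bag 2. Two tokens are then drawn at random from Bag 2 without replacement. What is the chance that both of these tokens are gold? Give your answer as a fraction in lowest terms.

3/11

Condition on how many of the transferred tokens are gold (from Bag 1: 4 gold of 12; then Bag 2 has 13 total).
  0 gold: C(4,0)C(8,3)/C(12,3) = 14/55; then P = C(6,2)/C(13,2) = 5/26
  1 gold: C(4,1)C(8,2)/C(12,3) = 28/55; then P = C(7,2)/C(13,2) = 7/26
  2 gold: C(4,2)C(8,1)/C(12,3) = 12/55; then P = C(8,2)/C(13,2) = 14/39
  3 gold: C(4,3)C(8,0)/C(12,3) = 1/55; then P = C(9,2)/C(13,2) = 6/13
P(both gold) = 3/11 ≈ 0.2727.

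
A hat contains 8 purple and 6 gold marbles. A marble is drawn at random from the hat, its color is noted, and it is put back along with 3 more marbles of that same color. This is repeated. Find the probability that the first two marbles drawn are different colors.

48/119

Either gold then purple, or purple then gold; after the first draw the total is 17.
P = (6/14)·(8/17) + (8/14)·(6/17) = 48/119 ≈ 0.4034.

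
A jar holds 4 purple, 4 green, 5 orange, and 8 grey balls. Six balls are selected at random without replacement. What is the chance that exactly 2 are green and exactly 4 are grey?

Unordered draws without replacement: count favorable combinations over C(21,6).
Favorable = C(4,0) · C(4,2) · C(5,0) · C(8,4) = 420; total = C(21,6) = 54264.
P = 420/54264 = 5/646 ≈ 0.0077.

5/646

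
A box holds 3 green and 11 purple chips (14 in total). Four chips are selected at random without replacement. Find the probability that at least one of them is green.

Use the complement: P(at least one green) = 1 − P(no green).
P(none) = C(11,4)/C(14,4) = 330/1001.
So P = 1 − 330/1001 = 61/91 ≈ 0.6703.

61/91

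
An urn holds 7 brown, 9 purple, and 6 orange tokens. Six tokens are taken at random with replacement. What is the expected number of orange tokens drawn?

By linearity of expectation, E[X] = Σ P(draw i is orange); each independent draw has P(orange) = 6/22.
E[X] = 6 · 6/22 = 18/11 ≈ 1.6364.

18/11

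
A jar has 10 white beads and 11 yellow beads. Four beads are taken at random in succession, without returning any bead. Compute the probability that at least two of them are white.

Sum the hypergeometric tail for j = 2,…,4 white beads.
Favorable = C(10,2)·C(11,2) + C(10,3)·C(11,1) + C(10,4)·C(11,0) = 4005; total = C(21,4) = 5985.
P = 4005/5985 = 89/133 ≈ 0.6692.

89/133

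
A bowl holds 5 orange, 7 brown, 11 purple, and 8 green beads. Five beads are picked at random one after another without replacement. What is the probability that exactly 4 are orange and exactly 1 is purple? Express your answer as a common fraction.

55/169911

Unordered draws without replacement: count favorable combinations over C(31,5).
Favorable = C(5,4) · C(7,0) · C(11,1) · C(8,0) = 55; total = C(31,5) = 169911.
P = 55/169911 = 55/169911 ≈ 0.0003.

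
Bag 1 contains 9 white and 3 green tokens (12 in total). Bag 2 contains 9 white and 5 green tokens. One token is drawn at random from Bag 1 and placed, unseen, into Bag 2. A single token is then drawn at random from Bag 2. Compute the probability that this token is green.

Condition on how many of the transferred tokens are green (from Bag 1: 3 green of 12; then Bag 2 has 15 total).
  0 green: C(3,0)C(9,1)/C(12,1) = 3/4; then P = 5/15
  1 green: C(3,1)C(9,0)/C(12,1) = 1/4; then P = 6/15
P(green from Bag 2) = 7/20 ≈ 0.3500.

7/20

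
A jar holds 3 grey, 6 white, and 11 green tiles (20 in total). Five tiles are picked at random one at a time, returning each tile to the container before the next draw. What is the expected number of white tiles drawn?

By linearity of expectation, E[X] = Σ P(draw i is white); each independent draw has P(white) = 6/20.
E[X] = 5 · 6/20 = 3/2 ≈ 1.5000.

3/2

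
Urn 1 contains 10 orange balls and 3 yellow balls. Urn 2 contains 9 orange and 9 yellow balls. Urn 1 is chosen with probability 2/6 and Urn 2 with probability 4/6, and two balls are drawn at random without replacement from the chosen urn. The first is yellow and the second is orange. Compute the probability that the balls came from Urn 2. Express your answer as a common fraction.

P(E | Urn 1) = 5/26; P(E | Urn 2) = 9/34.
P(E) = 1/3·5/26 + 2/3·9/34 = 319/1326.
By Bayes' rule, P(Urn 2 | E) = 3/17 / 319/1326 = 234/319 ≈ 0.7335.

234/319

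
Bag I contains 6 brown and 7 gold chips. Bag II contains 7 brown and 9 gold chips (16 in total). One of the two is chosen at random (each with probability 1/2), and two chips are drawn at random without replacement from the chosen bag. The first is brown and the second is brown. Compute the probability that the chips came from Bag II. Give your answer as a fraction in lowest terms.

91/191

P(E | Bag I) = 5/26; P(E | Bag II) = 7/40.
P(E) = 1/2·5/26 + 1/2·7/40 = 191/1040.
By Bayes' rule, P(Bag II | E) = 7/80 / 191/1040 = 91/191 ≈ 0.4764.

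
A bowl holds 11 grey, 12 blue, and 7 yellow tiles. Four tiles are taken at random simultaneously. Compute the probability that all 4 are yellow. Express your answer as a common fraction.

Unordered draws without replacement: count favorable combinations over C(30,4).
Favorable = C(11,0) · C(12,0) · C(7,4) = 35; total = C(30,4) = 27405.
P = 35/27405 = 1/783 ≈ 0.0013.

1/783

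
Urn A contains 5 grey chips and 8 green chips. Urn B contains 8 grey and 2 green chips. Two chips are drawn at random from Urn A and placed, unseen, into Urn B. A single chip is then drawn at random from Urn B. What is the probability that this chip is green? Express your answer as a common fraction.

7/26

Condition on how many of the transferred chips are green (from Urn A: 8 green of 13; then Urn B has 12 total).
  0 green: C(8,0)C(5,2)/C(13,2) = 5/39; then P = 2/12
  1 green: C(8,1)C(5,1)/C(13,2) = 20/39; then P = 3/12
  2 green: C(8,2)C(5,0)/C(13,2) = 14/39; then P = 4/12
P(green from Urn B) = 7/26 ≈ 0.2692.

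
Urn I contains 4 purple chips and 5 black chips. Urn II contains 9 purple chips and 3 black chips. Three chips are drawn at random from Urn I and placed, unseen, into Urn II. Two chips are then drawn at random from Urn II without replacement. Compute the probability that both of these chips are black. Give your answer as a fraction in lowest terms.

53/630

Condition on how many of the transferred chips are black (from Urn I: 5 black of 9; then Urn II has 15 total).
  0 black: C(5,0)C(4,3)/C(9,3) = 1/21; then P = C(3,2)/C(15,2) = 1/35
  1 black: C(5,1)C(4,2)/C(9,3) = 5/14; then P = C(4,2)/C(15,2) = 2/35
  2 black: C(5,2)C(4,1)/C(9,3) = 10/21; then P = C(5,2)/C(15,2) = 2/21
  3 black: C(5,3)C(4,0)/C(9,3) = 5/42; then P = C(6,2)/C(15,2) = 1/7
P(both black) = 53/630 ≈ 0.0841.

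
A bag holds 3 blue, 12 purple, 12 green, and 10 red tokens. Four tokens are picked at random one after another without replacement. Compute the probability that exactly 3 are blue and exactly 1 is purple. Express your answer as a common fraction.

4/22015

Unordered draws without replacement: count favorable combinations over C(37,4).
Favorable = C(3,3) · C(12,1) · C(12,0) · C(10,0) = 12; total = C(37,4) = 66045.
P = 12/66045 = 4/22015 ≈ 0.0002.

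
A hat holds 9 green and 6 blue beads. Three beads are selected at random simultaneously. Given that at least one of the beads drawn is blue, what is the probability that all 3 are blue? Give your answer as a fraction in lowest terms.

P(all 3 blue) = C(6,3)/C(15,3) = 4/91; P(at least one blue) = 1 − C(9,3)/C(15,3) = 53/65.
Since 'all 3 blue' ⊆ 'at least one blue', P(all 3 | at least one) = 4/91 / 53/65 = 20/371 ≈ 0.0539.

20/371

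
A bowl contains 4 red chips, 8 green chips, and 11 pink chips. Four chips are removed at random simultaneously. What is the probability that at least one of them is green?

214/253

Use the complement: P(at least one green) = 1 − P(no green).
P(none) = C(15,4)/C(23,4) = 1365/8855.
So P = 1 − 1365/8855 = 214/253 ≈ 0.8458.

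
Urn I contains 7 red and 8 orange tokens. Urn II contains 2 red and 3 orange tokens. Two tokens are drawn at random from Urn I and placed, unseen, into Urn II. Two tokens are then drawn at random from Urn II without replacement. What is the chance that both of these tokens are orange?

97/315

Condition on how many of the transferred tokens are orange (from Urn I: 8 orange of 15; then Urn II has 7 total).
  0 orange: C(8,0)C(7,2)/C(15,2) = 1/5; then P = C(3,2)/C(7,2) = 1/7
  1 orange: C(8,1)C(7,1)/C(15,2) = 8/15; then P = C(4,2)/C(7,2) = 2/7
  2 orange: C(8,2)C(7,0)/C(15,2) = 4/15; then P = C(5,2)/C(7,2) = 10/21
P(both orange) = 97/315 ≈ 0.3079.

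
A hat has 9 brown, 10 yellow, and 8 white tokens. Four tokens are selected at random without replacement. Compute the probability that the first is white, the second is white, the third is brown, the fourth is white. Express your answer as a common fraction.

Multiply the conditional probability of each draw in order, without replacement, so each draw removes one from its color and from the total.
P = (8/27) · (7/26) · (9/25) · (6/24) = 7/975 ≈ 0.0072.

7/975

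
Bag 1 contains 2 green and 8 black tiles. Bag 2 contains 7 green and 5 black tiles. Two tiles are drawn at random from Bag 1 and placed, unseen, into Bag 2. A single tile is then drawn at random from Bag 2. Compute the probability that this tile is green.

Condition on how many of the transferred tiles are green (from Bag 1: 2 green of 10; then Bag 2 has 14 total).
  0 green: C(2,0)C(8,2)/C(10,2) = 28/45; then P = 7/14
  1 green: C(2,1)C(8,1)/C(10,2) = 16/45; then P = 8/14
  2 green: C(2,2)C(8,0)/C(10,2) = 1/45; then P = 9/14
P(green from Bag 2) = 37/70 ≈ 0.5286.

37/70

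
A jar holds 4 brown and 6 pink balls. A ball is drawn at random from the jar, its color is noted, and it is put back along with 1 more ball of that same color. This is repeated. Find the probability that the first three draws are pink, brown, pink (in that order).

7/55

Track the composition after each reinforcement of +1.
P = (6/10) · (4/11) · (7/12) = 7/55 ≈ 0.1273.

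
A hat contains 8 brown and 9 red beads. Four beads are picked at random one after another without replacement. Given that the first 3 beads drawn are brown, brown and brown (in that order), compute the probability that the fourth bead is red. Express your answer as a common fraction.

9/14

After removing 3 brown, the hat has 9 red out of 14 remaining.
P(fourth is red | given) = 9/14 ≈ 0.6429.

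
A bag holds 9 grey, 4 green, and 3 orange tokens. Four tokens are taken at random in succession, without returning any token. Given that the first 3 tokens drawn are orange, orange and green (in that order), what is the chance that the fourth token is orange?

After removing 1 green, 2 orange, the bag has 1 orange out of 13 remaining.
P(fourth is orange | given) = 1/13 ≈ 0.0769.

1/13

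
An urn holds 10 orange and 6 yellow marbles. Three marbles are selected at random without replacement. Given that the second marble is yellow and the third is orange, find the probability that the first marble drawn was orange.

P(first=orange and the second marble is yellow and the third is orange) = (10/16)·(6/15)·(9/14) = 9/56.
P(E) = Σ over first color = 9/56 + 5/56 = 1/4.
By Bayes, P(first=orange | E) = 9/56 / 1/4 = 9/14 ≈ 0.6429.

9/14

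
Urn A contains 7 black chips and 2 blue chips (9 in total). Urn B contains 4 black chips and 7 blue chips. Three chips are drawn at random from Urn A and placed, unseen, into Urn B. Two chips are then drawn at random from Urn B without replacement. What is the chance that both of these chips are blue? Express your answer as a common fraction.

Condition on how many of the transferred chips are blue (from Urn A: 2 blue of 9; then Urn B has 14 total).
  0 blue: C(2,0)C(7,3)/C(9,3) = 5/12; then P = C(7,2)/C(14,2) = 3/13
  1 blue: C(2,1)C(7,2)/C(9,3) = 1/2; then P = C(8,2)/C(14,2) = 4/13
  2 blue: C(2,2)C(7,1)/C(9,3) = 1/12; then P = C(9,2)/C(14,2) = 36/91
P(both blue) = 103/364 ≈ 0.2830.

103/364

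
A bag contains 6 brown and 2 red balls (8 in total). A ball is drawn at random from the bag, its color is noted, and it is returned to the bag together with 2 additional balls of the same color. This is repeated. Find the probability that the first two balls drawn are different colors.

Either red then brown, or brown then red; after the first draw the total is 10.
P = (2/8)·(6/10) + (6/8)·(2/10) = 3/10 ≈ 0.3000.

3/10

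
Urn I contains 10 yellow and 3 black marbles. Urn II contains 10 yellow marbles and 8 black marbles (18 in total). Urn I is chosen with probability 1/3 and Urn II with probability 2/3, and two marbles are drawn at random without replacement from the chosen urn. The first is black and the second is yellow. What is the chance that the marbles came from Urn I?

P(E | Urn I) = 5/26; P(E | Urn II) = 40/153.
P(E) = 1/3·5/26 + 2/3·40/153 = 2845/11934.
By Bayes' rule, P(Urn I | E) = 5/78 / 2845/11934 = 153/569 ≈ 0.2689.

153/569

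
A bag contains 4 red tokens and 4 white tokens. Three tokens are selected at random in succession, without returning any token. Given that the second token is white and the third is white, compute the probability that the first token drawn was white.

P(first=white and the second token is white and the third is white) = (4/8)·(3/7)·(2/6) = 1/14.
P(E) = Σ over first color = 1/7 + 1/14 = 3/14.
By Bayes, P(first=white | E) = 1/14 / 3/14 = 1/3 ≈ 0.3333.

1/3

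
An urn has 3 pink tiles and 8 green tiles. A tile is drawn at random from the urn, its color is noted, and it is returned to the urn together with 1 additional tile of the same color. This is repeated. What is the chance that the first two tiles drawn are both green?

After a green draw the urn holds 9 green out of 12.
P = (8/11)·(9/12) = 6/11 ≈ 0.5455.

6/11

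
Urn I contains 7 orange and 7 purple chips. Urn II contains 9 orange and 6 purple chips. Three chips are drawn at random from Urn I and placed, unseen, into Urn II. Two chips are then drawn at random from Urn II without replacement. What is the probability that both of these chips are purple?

107/663

Condition on how many of the transferred chips are purple (from Urn I: 7 purple of 14; then Urn II has 18 total).
  0 purple: C(7,0)C(7,3)/C(14,3) = 5/52; then P = C(6,2)/C(18,2) = 5/51
  1 purple: C(7,1)C(7,2)/C(14,3) = 21/52; then P = C(7,2)/C(18,2) = 7/51
  2 purple: C(7,2)C(7,1)/C(14,3) = 21/52; then P = C(8,2)/C(18,2) = 28/153
  3 purple: C(7,3)C(7,0)/C(14,3) = 5/52; then P = C(9,2)/C(18,2) = 4/17
P(both purple) = 107/663 ≈ 0.1614.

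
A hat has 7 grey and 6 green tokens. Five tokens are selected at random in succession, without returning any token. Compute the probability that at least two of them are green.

32/39

Sum the hypergeometric tail for j = 2,…,5 green tokens.
Favorable = C(6,2)·C(7,3) + C(6,3)·C(7,2) + C(6,4)·C(7,1) + C(6,5)·C(7,0) = 1056; total = C(13,5) = 1287.
P = 1056/1287 = 32/39 ≈ 0.8205.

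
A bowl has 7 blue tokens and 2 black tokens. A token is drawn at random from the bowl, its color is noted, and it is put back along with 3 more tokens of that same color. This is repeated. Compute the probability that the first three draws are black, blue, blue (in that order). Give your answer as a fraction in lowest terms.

7/81

Track the composition after each reinforcement of +3.
P = (2/9) · (7/12) · (10/15) = 7/81 ≈ 0.0864.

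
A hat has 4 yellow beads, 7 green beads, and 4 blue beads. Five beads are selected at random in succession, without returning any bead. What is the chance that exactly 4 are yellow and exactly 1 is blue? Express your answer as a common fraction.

4/3003

Unordered draws without replacement: count favorable combinations over C(15,5).
Favorable = C(4,4) · C(7,0) · C(4,1) = 4; total = C(15,5) = 3003.
P = 4/3003 = 4/3003 ≈ 0.0013.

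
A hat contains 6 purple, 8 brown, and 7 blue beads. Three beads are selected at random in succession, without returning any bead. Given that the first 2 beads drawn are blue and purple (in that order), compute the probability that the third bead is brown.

8/19

After removing 1 purple, 1 blue, the hat has 8 brown out of 19 remaining.
P(third is brown | given) = 8/19 ≈ 0.4211.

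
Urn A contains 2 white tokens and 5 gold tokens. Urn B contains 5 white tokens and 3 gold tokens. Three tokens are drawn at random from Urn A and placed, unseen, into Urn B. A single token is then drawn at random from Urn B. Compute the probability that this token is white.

41/77

Condition on how many of the transferred tokens are white (from Urn A: 2 white of 7; then Urn B has 11 total).
  0 white: C(2,0)C(5,3)/C(7,3) = 2/7; then P = 5/11
  1 white: C(2,1)C(5,2)/C(7,3) = 4/7; then P = 6/11
  2 white: C(2,2)C(5,1)/C(7,3) = 1/7; then P = 7/11
P(white from Urn B) = 41/77 ≈ 0.5325.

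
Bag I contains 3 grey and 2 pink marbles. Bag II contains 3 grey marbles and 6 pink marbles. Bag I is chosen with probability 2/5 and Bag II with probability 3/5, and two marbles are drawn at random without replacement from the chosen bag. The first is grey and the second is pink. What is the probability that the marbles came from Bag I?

P(E | Bag I) = 3/10; P(E | Bag II) = 1/4.
P(E) = 2/5·3/10 + 3/5·1/4 = 27/100.
By Bayes' rule, P(Bag I | E) = 3/25 / 27/100 = 4/9 ≈ 0.4444.

4/9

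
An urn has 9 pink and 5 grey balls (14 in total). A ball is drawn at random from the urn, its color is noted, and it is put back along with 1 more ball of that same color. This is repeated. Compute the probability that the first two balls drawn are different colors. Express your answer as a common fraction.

Either grey then pink, or pink then grey; after the first draw the total is 15.
P = (5/14)·(9/15) + (9/14)·(5/15) = 3/7 ≈ 0.4286.

3/7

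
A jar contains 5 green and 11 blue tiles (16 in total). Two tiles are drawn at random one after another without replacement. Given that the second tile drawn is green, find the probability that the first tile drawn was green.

4/15

P(first=green and the second tile drawn is green) = (5/16)·(4/15) = 1/12.
P(the second tile drawn is green) = Σ over first color = 1/12 + 11/48 = 5/16.
By Bayes, P(first=green | the second tile drawn is green) = 1/12 / 5/16 = 4/15 ≈ 0.2667.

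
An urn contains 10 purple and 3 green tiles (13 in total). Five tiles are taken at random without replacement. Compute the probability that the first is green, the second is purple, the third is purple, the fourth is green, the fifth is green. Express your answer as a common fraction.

Multiply the conditional probability of each draw in order, without replacement, so each draw removes one from its color and from the total.
P = (3/13) · (10/12) · (9/11) · (2/10) · (1/9) = 1/286 ≈ 0.0035.

1/286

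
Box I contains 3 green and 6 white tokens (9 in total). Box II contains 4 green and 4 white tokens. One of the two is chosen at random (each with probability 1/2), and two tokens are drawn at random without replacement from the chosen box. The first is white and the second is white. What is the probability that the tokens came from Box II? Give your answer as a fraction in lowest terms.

18/53

P(E | Box I) = 5/12; P(E | Box II) = 3/14.
P(E) = 1/2·5/12 + 1/2·3/14 = 53/168.
By Bayes' rule, P(Box II | E) = 3/28 / 53/168 = 18/53 ≈ 0.3396.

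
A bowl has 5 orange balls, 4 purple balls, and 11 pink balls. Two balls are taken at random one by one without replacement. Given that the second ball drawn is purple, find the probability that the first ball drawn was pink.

P(first=pink and the second ball drawn is purple) = (11/20)·(4/19) = 11/95.
P(the second ball drawn is purple) = Σ over first color = 1/19 + 3/95 + 11/95 = 1/5.
By Bayes, P(first=pink | the second ball drawn is purple) = 11/95 / 1/5 = 11/19 ≈ 0.5789.

11/19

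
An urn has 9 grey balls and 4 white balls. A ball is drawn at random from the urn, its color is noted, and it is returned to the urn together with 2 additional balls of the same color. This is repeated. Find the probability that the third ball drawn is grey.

Sum over the four possibilities for the first two draws (grey/not-grey each), tracking how the grey count and total change by +2 per draw.
P(third is grey) = 9/13 ≈ 0.6923. (In a Pólya urn every draw has the same marginal probability 9/13.)

9/13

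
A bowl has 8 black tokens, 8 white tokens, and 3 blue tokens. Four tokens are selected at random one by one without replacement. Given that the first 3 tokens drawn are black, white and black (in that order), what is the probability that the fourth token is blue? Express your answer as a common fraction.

After removing 2 black, 1 white, the bowl has 3 blue out of 16 remaining.
P(fourth is blue | given) = 3/16 ≈ 0.1875.

3/16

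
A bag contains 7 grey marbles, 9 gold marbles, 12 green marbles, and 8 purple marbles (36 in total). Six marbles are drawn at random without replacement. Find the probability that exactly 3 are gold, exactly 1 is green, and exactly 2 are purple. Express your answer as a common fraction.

84/5797

Unordered draws without replacement: count favorable combinations over C(36,6).
Favorable = C(7,0) · C(9,3) · C(12,1) · C(8,2) = 28224; total = C(36,6) = 1947792.
P = 28224/1947792 = 84/5797 ≈ 0.0145.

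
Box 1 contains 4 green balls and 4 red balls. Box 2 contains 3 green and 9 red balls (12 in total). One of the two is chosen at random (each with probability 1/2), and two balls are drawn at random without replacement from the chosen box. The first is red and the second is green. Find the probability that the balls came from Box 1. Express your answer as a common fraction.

88/151

P(E | Box 1) = 2/7; P(E | Box 2) = 9/44.
P(E) = 1/2·2/7 + 1/2·9/44 = 151/616.
By Bayes' rule, P(Box 1 | E) = 1/7 / 151/616 = 88/151 ≈ 0.5828.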